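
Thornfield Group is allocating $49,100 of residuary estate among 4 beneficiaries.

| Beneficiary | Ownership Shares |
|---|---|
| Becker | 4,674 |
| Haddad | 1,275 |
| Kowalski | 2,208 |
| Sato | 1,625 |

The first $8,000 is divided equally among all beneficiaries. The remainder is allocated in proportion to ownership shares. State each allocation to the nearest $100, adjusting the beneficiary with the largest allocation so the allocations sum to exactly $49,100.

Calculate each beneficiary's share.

Becker: $21,600; Haddad: $7,400; Kowalski: $11,300; Sato: $8,800

Equal tier: $8,000 ÷ 4 = $2,000 apiece.
Remainder $41,100 by ownership shares (total 9,782): Becker 19,638.25 → $19,600; Haddad 5,357.03 → $5,400; Kowalski 9,277.12 → $9,300; Sato 6,827.59 → $6,800.
Totals: Becker $2,000 + $19,600 = $21,600; Haddad $2,000 + $5,400 = $7,400; Kowalski $2,000 + $9,300 = $11,300; Sato $2,000 + $6,800 = $8,800.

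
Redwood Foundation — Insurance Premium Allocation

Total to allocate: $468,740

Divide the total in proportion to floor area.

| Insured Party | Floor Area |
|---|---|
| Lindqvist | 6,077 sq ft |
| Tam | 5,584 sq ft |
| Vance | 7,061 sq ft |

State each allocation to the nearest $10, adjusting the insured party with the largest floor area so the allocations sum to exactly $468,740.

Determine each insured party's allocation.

Lindqvist: $152,150 | Tam: $139,810 | Vance: $176,780

Floor area total: 18,722.
Proportional shares: Lindqvist 6,077/18,722 × $468,740 = 152,148.97; Tam 5,584/18,722 × $468,740 = 139,805.80; Vance 7,061/18,722 × $468,740 = 176,785.23.
Rounded to nearest $10: Lindqvist $152,150; Tam $139,810; Vance $176,790. Sum = $468,750.
Difference $468,740 − $468,750 = −$10 applied to largest floor area (Vance): Vance becomes $176,780.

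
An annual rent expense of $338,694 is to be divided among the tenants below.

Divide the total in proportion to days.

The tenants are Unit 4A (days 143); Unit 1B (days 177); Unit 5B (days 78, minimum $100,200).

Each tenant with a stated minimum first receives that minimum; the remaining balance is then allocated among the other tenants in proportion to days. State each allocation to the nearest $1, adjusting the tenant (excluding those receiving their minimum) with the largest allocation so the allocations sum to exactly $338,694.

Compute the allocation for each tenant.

Unit 4A: $106,577 · Unit 1B: $131,917 · Unit 5B: $100,200

Guaranteed amounts: Unit 5B $100,200. Balance $238,494.
Balance split over remaining days 320: Unit 4A 106,577.01 → $106,577; Unit 1B 131,916.99 → $131,917.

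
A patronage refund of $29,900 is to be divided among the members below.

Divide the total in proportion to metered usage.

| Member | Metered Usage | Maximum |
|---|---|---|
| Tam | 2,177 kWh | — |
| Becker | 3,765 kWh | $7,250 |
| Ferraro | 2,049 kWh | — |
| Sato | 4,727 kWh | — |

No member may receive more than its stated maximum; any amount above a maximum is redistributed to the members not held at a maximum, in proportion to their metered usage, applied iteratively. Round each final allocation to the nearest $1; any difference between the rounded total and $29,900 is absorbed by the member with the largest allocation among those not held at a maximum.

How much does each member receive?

Combined metered usage = 12,718.
Proportional shares (ignoring caps): Tam 5,118.12; Becker 8,851.51; Ferraro 4,817.20; Sato 11,113.17.
Cap binds for Becker ($7,250); balance $22,650 reallocated over remaining metered usage 8,953.
Shares after redistribution: Tam 5,507.54 → $5,508; Ferraro 5,183.72 → $5,184; Sato 11,958.73 → $11,959.
Rounding difference −$1 applied to Sato → $11,958.

Tam: $5,508 · Becker: $7,250 · Ferraro: $5,184 · Sato: $11,958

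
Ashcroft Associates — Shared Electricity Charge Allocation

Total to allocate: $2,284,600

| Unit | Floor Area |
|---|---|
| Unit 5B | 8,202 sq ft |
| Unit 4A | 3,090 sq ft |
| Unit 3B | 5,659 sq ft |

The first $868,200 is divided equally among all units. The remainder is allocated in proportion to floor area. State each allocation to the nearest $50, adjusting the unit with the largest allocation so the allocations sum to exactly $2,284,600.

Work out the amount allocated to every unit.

Equal tier: $868,200 ÷ 3 = $289,400 apiece.
Remainder $1,416,400 by floor area (total 16,951): Unit 5B 685,346.75 → $685,350; Unit 4A 258,195.74 → $258,200; Unit 3B 472,857.51 → $472,850.
Totals: Unit 5B $289,400 + $685,350 = $974,750; Unit 4A $289,400 + $258,200 = $547,600; Unit 3B $289,400 + $472,850 = $762,250.

Unit 5B: $974,750 | Unit 4A: $547,600 | Unit 3B: $762,250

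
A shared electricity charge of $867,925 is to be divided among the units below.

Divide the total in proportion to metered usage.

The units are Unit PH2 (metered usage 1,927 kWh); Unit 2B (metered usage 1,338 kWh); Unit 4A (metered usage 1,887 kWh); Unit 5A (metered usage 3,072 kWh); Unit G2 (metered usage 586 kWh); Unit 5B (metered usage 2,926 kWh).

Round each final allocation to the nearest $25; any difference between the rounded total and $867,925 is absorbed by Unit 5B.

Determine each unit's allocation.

Combined metered usage = 11,736.
Pro-rata amounts: Unit PH2 1,927/11,736 × $867,925 = 142,509.50; Unit 2B 1,338/11,736 × $867,925 = 98,950.55; Unit 4A 1,887/11,736 × $867,925 = 139,551.34; Unit 5A 3,072/11,736 × $867,925 = 227,186.91; Unit G2 586/11,736 × $867,925 = 43,337.09; Unit 5B 2,926/11,736 × $867,925 = 216,389.62.
At nearest $25: Unit PH2 $142,500; Unit 2B $98,950; Unit 4A $139,550; Unit 5A $227,175; Unit G2 $43,325; Unit 5B $216,400. Sum = $867,900.
Difference $867,925 − $867,900 = +$25 applied to Unit 5B: Unit 5B becomes $216,425.

Unit PH2: $142,500 | Unit 2B: $98,950 | Unit 4A: $139,550 | Unit 5A: $227,175 | Unit G2: $43,325 | Unit 5B: $216,425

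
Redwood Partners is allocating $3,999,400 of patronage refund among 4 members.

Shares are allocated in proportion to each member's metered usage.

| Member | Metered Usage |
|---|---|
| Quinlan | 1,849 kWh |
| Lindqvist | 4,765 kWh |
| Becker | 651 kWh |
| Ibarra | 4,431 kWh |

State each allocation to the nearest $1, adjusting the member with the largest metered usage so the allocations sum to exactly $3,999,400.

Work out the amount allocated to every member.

Total metered usage = 11,696.
Proportional shares: Quinlan 1,849/11,696 × $3,999,400 = 632,258.09; Lindqvist 4,765/11,696 × $3,999,400 = 1,629,372.52; Becker 651/11,696 × $3,999,400 = 222,606.82; Ibarra 4,431/11,696 × $3,999,400 = 1,515,162.57.
Rounded to nearest $1: Quinlan $632,258; Lindqvist $1,629,373; Becker $222,607; Ibarra $1,515,163. Sum = $3,999,401.
Difference $3,999,400 − $3,999,401 = −$1 applied to largest metered usage (Lindqvist): Lindqvist becomes $1,629,372.

Quinlan: $632,258 · Lindqvist: $1,629,372 · Becker: $222,607 · Ibarra: $1,515,163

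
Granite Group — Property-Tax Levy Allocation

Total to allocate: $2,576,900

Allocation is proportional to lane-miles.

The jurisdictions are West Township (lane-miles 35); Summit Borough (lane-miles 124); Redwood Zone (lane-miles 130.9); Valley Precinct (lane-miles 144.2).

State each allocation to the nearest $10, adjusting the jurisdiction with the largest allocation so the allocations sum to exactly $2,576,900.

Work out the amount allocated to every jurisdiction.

Lane-miles total: 434.1.
Unrounded shares: West Township 35/434.1 × $2,576,900 = 207,766.64; Summit Borough 124/434.1 × $2,576,900 = 736,087.54; Redwood Zone 130.9/434.1 × $2,576,900 = 777,047.25; Valley Precinct 144.2/434.1 × $2,576,900 = 855,998.57.
After rounding ($10): West Township $207,770; Summit Borough $736,090; Redwood Zone $777,050; Valley Precinct $856,000. Sum = $2,576,910.
Difference $2,576,900 − $2,576,910 = −$10 applied to largest allocation (Valley Precinct): Valley Precinct becomes $855,990.

West Township: $207,770 · Summit Borough: $736,090 · Redwood Zone: $777,050 · Valley Precinct: $855,990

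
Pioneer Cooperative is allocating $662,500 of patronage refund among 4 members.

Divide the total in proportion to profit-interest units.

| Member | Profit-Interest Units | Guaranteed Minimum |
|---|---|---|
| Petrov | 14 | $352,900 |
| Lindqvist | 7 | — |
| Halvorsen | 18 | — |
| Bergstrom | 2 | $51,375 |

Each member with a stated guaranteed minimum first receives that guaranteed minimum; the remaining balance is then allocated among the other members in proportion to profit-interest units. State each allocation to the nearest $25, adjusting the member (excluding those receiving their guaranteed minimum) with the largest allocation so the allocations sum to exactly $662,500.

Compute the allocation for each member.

Minimums first: Petrov $352,900; Bergstrom $51,375. Residual $258,225.
Residual split over remaining profit-interest units 25: Lindqvist 72,303.00 → $72,300; Halvorsen 185,922.00 → $185,925.

Petrov: $352,900 · Lindqvist: $72,300 · Halvorsen: $185,925 · Bergstrom: $51,375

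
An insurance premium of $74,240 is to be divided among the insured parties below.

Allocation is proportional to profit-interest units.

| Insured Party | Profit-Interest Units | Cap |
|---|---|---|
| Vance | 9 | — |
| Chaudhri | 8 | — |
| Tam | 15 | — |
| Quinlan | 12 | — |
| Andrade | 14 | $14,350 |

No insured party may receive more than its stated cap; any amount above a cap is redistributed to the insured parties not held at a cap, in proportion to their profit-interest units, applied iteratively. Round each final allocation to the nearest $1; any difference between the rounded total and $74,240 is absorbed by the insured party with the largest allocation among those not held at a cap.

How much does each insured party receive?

Total profit-interest units = 58.
Pro-rata shares before constraints: Vance 11,520.00; Chaudhri 10,240.00; Tam 19,200.00; Quinlan 15,360.00; Andrade 17,920.00.
Held at cap: Andrade ($14,350); remaining pool $59,890 reallocated over remaining profit-interest units 44.
Remaining shares: Vance 12,250.23 → $12,250; Chaudhri 10,889.09 → $10,889; Tam 20,417.05 → $20,417; Quinlan 16,333.64 → $16,334.

Vance: $12,250 · Chaudhri: $10,889 · Tam: $20,417 · Quinlan: $16,334 · Andrade: $14,350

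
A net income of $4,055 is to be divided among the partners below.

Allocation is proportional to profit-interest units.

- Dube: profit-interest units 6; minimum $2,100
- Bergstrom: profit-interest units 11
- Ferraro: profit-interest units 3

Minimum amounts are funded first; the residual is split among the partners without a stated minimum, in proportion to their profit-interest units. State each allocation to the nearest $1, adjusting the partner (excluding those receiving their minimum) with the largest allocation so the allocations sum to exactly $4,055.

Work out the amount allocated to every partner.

Minimums first: Dube $2,100. Balance $1,955.
Balance split over remaining profit-interest units 14: Bergstrom 1,536.07 → $1,536; Ferraro 418.93 → $419.

Dube: $2,100; Bergstrom: $1,536; Ferraro: $419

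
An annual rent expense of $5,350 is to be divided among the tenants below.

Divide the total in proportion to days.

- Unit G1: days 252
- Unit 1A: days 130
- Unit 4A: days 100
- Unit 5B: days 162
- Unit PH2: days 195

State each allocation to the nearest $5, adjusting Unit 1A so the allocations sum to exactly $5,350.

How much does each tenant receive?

Total days = 839.
Pro-rata amounts: Unit G1 252/839 × $5,350 = 1,606.91; Unit 1A 130/839 × $5,350 = 828.96; Unit 4A 100/839 × $5,350 = 637.66; Unit 5B 162/839 × $5,350 = 1,033.02; Unit PH2 195/839 × $5,350 = 1,243.44.
After rounding ($5): Unit G1 $1,605; Unit 1A $830; Unit 4A $640; Unit 5B $1,035; Unit PH2 $1,245. Sum = $5,355.
Difference $5,350 − $5,355 = −$5 applied to Unit 1A: Unit 1A becomes $825.

Unit G1: $1,605; Unit 1A: $825; Unit 4A: $640; Unit 5B: $1,035; Unit PH2: $1,245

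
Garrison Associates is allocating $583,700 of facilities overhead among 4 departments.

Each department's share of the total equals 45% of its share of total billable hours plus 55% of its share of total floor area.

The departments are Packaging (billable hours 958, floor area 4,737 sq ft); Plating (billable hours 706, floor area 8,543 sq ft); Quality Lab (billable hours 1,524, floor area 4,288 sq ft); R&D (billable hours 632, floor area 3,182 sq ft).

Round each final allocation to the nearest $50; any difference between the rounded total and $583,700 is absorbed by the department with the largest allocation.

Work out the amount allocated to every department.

Packaging: $139,150; Plating: $180,700; Quality Lab: $171,150; R&D: $92,700

Totals — billable hours 3,820, floor area 20,750.
Blended shares (45% billable hours + 55% floor area): Packaging 0.2384; Plating 0.3096; Quality Lab 0.2932; R&D 0.1588.
Raw shares: Packaging 139,161.34; Plating 180,718.48; Quality Lab 171,133.03; R&D 92,687.14.
At nearest $50: Packaging $139,150; Plating $180,700; Quality Lab $171,150; R&D $92,700. Sum = $583,700.
Sum already equals the total — no adjustment.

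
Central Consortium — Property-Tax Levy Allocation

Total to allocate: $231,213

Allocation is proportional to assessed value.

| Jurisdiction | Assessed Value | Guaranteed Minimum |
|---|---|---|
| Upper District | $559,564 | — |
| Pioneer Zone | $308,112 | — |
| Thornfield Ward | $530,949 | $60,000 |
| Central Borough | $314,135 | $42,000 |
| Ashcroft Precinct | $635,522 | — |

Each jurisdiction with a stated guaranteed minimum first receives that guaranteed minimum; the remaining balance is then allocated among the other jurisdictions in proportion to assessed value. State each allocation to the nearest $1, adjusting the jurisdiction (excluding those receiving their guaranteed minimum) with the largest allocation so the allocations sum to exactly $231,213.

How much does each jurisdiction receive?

Upper District: $48,099 | Pioneer Zone: $26,485 | Thornfield Ward: $60,000 | Central Borough: $42,000 | Ashcroft Precinct: $54,629

Minimums first: Thornfield Ward $60,000; Central Borough $42,000. Residual $129,213.
Residual split over remaining assessed value 1,503,198: Upper District 48,099.41 → $48,099; Pioneer Zone 26,484.92 → $26,485; Ashcroft Precinct 54,628.67 → $54,629.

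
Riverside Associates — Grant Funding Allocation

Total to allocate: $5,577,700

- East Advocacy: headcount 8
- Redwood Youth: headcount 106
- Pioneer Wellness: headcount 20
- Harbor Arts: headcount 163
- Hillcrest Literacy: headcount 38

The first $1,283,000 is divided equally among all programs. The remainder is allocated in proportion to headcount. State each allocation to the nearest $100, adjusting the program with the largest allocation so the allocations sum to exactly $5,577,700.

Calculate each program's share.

East Advocacy: $359,200 | Redwood Youth: $1,615,500 | Pioneer Wellness: $513,000 | Harbor Arts: $2,346,200 | Hillcrest Literacy: $743,800

First tranche $1,283,000 split equally: $256,600 each.
Remainder $4,294,700 by headcount (total 335): East Advocacy 102,560.00 → $102,600; Redwood Youth 1,358,920.00 → $1,358,900; Pioneer Wellness 256,400.00 → $256,400; Harbor Arts 2,089,660.00 → $2,089,700; Hillcrest Literacy 487,160.00 → $487,200.
Rounding difference −$100 on remainder applied to Harbor Arts.
Totals: East Advocacy $256,600 + $102,600 = $359,200; Redwood Youth $256,600 + $1,358,900 = $1,615,500; Pioneer Wellness $256,600 + $256,400 = $513,000; Harbor Arts $256,600 + $2,089,600 = $2,346,200; Hillcrest Literacy $256,600 + $487,200 = $743,800.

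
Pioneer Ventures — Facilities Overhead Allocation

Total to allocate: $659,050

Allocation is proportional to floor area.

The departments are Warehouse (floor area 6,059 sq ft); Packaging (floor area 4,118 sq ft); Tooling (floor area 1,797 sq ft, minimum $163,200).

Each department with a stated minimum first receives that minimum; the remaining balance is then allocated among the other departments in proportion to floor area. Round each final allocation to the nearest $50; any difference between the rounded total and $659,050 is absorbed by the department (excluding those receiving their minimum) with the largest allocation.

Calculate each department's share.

Fund the minimums — Tooling $163,200. Residual $495,850.
Residual split over remaining floor area 10,177: Warehouse 295,210.29 → $295,200; Packaging 200,639.71 → $200,650.

Warehouse: $295,200 | Packaging: $200,650 | Tooling: $163,200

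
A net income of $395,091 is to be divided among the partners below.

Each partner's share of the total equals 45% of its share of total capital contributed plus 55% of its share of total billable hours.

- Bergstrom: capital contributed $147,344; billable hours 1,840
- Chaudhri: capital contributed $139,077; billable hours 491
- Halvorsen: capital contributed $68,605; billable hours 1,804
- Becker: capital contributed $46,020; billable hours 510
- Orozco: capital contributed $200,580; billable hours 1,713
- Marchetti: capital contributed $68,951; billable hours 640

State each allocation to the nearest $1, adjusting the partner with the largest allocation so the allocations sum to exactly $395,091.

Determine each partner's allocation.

Bergstrom: $96,201; Chaudhri: $52,120; Halvorsen: $74,207; Becker: $28,038; Orozco: $106,371; Marchetti: $38,154

Capital contributed total 670,577; billable hours total 6,998.
Combined weights (45% capital contributed + 55% billable hours): Bergstrom 0.2435; Chaudhri 0.1319; Halvorsen 0.1878; Becker 0.0710; Orozco 0.2692; Marchetti 0.0966.
Unrounded shares: Bergstrom 96,200.70; Chaudhri 52,120.07; Halvorsen 74,206.66; Becker 28,037.73; Orozco 106,371.66; Marchetti 38,154.18.
At nearest $1: Bergstrom $96,201; Chaudhri $52,120; Halvorsen $74,207; Becker $28,038; Orozco $106,372; Marchetti $38,154. Sum = $395,092.
Difference $395,091 − $395,092 = −$1 applied to largest allocation (Orozco): Orozco becomes $106,371.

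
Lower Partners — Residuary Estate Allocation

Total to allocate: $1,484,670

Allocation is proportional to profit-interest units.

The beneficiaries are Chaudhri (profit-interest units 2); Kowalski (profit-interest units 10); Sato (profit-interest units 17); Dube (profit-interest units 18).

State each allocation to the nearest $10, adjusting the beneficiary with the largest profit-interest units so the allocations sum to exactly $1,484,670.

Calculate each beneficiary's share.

Total profit-interest units = 2 + 10 + 17 + 18 = 47.
Pro-rata amounts: Chaudhri 63,177.45; Kowalski 315,887.23; Sato 537,008.30; Dube 568,597.02.
After rounding ($10): Chaudhri $63,180; Kowalski $315,890; Sato $537,010; Dube $568,600. Sum = $1,484,680.
Difference $1,484,670 − $1,484,680 = −$10 applied to largest profit-interest units (Dube): Dube becomes $568,590.

Chaudhri: $63,180 · Kowalski: $315,890 · Sato: $537,010 · Dube: $568,590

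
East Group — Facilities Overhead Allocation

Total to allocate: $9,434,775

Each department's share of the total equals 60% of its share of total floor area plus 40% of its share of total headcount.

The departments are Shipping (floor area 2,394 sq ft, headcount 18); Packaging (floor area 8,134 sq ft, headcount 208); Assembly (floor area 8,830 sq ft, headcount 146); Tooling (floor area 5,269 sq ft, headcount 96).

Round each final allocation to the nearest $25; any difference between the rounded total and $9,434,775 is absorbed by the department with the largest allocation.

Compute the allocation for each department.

Shipping: $695,450 · Packaging: $3,547,000 · Assembly: $3,207,025 · Tooling: $1,985,300

Floor area total 24,627; headcount total 468.
Combined weights (60% floor area + 40% headcount): Shipping 0.0737; Packaging 0.3760; Assembly 0.3399; Tooling 0.2104.
Raw shares: Shipping 695,445.22; Packaging 3,547,008.52; Assembly 3,207,031.55; Tooling 1,985,289.71.
Rounded to nearest $25: Shipping $695,450; Packaging $3,547,000; Assembly $3,207,025; Tooling $1,985,300. Sum = $9,434,775.
No rounding difference to absorb.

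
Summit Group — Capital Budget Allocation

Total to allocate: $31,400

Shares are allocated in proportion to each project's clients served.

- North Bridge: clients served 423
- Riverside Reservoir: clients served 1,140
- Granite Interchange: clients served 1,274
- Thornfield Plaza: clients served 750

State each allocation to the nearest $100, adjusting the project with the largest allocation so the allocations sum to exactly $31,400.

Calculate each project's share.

Total clients served = 3,587.
Proportional shares: North Bridge 423/3,587 × $31,400 = 3,702.87; Riverside Reservoir 1,140/3,587 × $31,400 = 9,979.37; Granite Interchange 1,274/3,587 × $31,400 = 11,152.38; Thornfield Plaza 750/3,587 × $31,400 = 6,565.37.
After rounding ($100): North Bridge $3,700; Riverside Reservoir $10,000; Granite Interchange $11,200; Thornfield Plaza $6,600. Sum = $31,500.
Difference $31,400 − $31,500 = −$100 applied to largest allocation (Granite Interchange): Granite Interchange becomes $11,100.

North Bridge: $3,700 · Riverside Reservoir: $10,000 · Granite Interchange: $11,100 · Thornfield Plaza: $6,600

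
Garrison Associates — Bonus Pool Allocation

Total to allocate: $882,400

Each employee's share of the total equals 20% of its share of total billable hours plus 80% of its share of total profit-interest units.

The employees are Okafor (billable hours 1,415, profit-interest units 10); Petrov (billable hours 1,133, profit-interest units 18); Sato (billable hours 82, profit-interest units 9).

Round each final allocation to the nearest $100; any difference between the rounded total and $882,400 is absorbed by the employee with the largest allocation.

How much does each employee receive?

Okafor: $285,700; Petrov: $419,500; Sato: $177,200

Totals — billable hours 2,630, profit-interest units 37.
Blended shares (20% billable hours + 80% profit-interest units): Okafor 0.3238; Petrov 0.4753; Sato 0.2008.
Pro-rata amounts: Okafor 285,739.46; Petrov 419,447.86; Sato 177,212.69.
At nearest $100: Okafor $285,700; Petrov $419,400; Sato $177,200. Sum = $882,300.
Difference $882,400 − $882,300 = +$100 applied to largest allocation (Petrov): Petrov becomes $419,500.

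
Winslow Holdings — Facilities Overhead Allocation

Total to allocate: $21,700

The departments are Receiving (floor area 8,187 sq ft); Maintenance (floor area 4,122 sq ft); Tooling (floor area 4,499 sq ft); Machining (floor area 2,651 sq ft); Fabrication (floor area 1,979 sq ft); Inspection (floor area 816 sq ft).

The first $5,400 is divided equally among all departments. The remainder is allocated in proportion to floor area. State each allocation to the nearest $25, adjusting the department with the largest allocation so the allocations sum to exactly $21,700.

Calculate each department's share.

Receiving: $6,875; Maintenance: $3,925; Tooling: $4,200; Machining: $2,850; Fabrication: $2,350; Inspection: $1,500

Equal tier: $5,400 ÷ 6 = $900 apiece.
Remainder $16,300 by floor area (total 22,254): Receiving 5,996.59 → $6,000; Maintenance 3,019.17 → $3,025; Tooling 3,295.30 → $3,300; Machining 1,941.73 → $1,950; Fabrication 1,449.52 → $1,450; Inspection 597.68 → $600.
Rounding difference −$25 on remainder applied to Receiving.
Totals: Receiving $900 + $5,975 = $6,875; Maintenance $900 + $3,025 = $3,925; Tooling $900 + $3,300 = $4,200; Machining $900 + $1,950 = $2,850; Fabrication $900 + $1,450 = $2,350; Inspection $900 + $600 = $1,500.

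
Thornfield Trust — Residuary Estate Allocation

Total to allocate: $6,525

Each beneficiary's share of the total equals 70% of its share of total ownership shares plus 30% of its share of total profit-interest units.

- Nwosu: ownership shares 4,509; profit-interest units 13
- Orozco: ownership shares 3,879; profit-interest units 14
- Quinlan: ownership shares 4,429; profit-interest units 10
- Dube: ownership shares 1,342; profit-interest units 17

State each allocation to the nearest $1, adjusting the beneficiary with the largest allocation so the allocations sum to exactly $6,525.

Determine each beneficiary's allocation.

Nwosu: $1,926 | Orozco: $1,759 | Quinlan: $1,791 | Dube: $1,049

Totals — ownership shares 14,159, profit-interest units 54.
Combined weights (70% ownership shares + 30% profit-interest units): Nwosu 0.2951; Orozco 0.2695; Quinlan 0.2745; Dube 0.1608.
Pro-rata amounts: Nwosu 1,925.79; Orozco 1,758.81; Quinlan 1,791.23; Dube 1,049.16.
After rounding ($1): Nwosu $1,926; Orozco $1,759; Quinlan $1,791; Dube $1,049. Sum = $6,525.
Sum already equals the total — no adjustment.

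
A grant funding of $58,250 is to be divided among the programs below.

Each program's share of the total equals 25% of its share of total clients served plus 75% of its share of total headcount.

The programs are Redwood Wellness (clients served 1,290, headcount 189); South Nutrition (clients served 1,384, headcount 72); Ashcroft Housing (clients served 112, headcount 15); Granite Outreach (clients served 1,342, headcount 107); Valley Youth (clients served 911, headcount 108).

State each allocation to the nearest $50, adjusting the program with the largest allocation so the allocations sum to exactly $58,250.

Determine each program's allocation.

Totals — clients served 5,039, headcount 491.
Combined weights (25% clients served + 75% headcount): Redwood Wellness 0.3527; South Nutrition 0.1786; Ashcroft Housing 0.0285; Granite Outreach 0.2300; Valley Youth 0.2102.
Unrounded shares: Redwood Wellness 20,544.62; South Nutrition 10,406.02; Ashcroft Housing 1,658.32; Granite Outreach 13,398.82; Valley Youth 12,242.22.
After rounding ($50): Redwood Wellness $20,550; South Nutrition $10,400; Ashcroft Housing $1,650; Granite Outreach $13,400; Valley Youth $12,250. Sum = $58,250.
Sum already equals the total — no adjustment.

Redwood Wellness: $20,550 · South Nutrition: $10,400 · Ashcroft Housing: $1,650 · Granite Outreach: $13,400 · Valley Youth: $12,250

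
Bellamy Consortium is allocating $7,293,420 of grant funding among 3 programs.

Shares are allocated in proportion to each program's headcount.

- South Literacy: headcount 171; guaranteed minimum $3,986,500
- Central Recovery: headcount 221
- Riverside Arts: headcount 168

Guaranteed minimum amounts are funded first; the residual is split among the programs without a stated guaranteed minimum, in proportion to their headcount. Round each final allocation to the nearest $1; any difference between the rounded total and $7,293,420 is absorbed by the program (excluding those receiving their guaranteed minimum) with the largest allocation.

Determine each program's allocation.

South Literacy: $3,986,500; Central Recovery: $1,878,739; Riverside Arts: $1,428,181

Guaranteed amounts: South Literacy $3,986,500. Remaining pool $3,306,920.
Remaining pool split over remaining headcount 389: Central Recovery 1,878,738.61 → $1,878,739; Riverside Arts 1,428,181.39 → $1,428,181.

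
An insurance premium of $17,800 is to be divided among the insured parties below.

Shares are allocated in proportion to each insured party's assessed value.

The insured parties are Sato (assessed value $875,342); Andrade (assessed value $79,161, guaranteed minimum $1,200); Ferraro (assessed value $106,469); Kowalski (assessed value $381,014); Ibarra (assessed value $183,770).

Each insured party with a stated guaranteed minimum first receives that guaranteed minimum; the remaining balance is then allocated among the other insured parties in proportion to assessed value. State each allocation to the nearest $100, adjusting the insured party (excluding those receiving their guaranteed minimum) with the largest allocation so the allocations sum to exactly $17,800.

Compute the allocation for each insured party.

Sato: $9,400; Andrade: $1,200; Ferraro: $1,100; Kowalski: $4,100; Ibarra: $2,000

Guaranteed amounts: Andrade $1,200. Remaining pool $16,600.
Remaining pool split over remaining assessed value 1,546,595: Sato 9,395.27 → $9,400; Ferraro 1,142.76 → $1,100; Kowalski 4,089.52 → $4,100; Ibarra 1,972.45 → $2,000.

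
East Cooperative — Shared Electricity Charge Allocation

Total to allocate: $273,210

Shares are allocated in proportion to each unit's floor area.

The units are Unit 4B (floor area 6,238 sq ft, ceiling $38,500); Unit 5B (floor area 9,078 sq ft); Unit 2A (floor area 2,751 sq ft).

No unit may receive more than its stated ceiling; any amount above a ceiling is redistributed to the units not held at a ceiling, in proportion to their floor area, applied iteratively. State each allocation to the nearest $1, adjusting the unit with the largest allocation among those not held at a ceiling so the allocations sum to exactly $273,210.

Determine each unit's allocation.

Unit 4B: $38,500; Unit 5B: $180,125; Unit 2A: $54,585

Total floor area = 18,067.
Unconstrained shares: Unit 4B 94,331.32; Unit 5B 137,277.93; Unit 2A 41,600.75.
Cap binds for Unit 4B ($38,500); residual $234,710 reallocated over remaining floor area 11,829.
Remaining shares: Unit 5B 180,124.89 → $180,125; Unit 2A 54,585.11 → $54,585.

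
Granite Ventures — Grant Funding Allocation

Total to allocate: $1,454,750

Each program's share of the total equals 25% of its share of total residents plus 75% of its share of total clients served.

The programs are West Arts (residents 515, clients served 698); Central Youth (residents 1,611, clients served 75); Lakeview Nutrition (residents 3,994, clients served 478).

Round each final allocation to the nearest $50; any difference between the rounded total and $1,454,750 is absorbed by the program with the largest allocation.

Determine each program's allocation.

West Arts: $639,350 | Central Youth: $161,150 | Lakeview Nutrition: $654,250

Residents total 6,120; clients served total 1,251.
Composite weights (25% residents + 75% clients served): West Arts 0.4395; Central Youth 0.1108; Lakeview Nutrition 0.4497.
Unrounded shares: West Arts 639,366.71; Central Youth 161,146.81; Lakeview Nutrition 654,236.48.
At nearest $50: West Arts $639,350; Central Youth $161,150; Lakeview Nutrition $654,250. Sum = $1,454,750.
Sum already equals the total — no adjustment.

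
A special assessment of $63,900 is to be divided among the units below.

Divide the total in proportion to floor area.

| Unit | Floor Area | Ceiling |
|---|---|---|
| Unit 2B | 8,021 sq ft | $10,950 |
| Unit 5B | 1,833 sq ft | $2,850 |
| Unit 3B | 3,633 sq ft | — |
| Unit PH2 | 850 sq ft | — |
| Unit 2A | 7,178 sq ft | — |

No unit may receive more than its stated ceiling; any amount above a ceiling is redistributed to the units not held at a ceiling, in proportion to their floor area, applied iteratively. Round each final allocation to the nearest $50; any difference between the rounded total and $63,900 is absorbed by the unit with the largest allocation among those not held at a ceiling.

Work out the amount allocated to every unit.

Unit 2B: $10,950 | Unit 5B: $2,850 | Unit 3B: $15,600 | Unit PH2: $3,650 | Unit 2A: $30,850

Floor area total: 21,515.
Proportional shares (ignoring caps): Unit 2B 23,822.54; Unit 5B 5,444.05; Unit 3B 10,790.09; Unit PH2 2,524.52; Unit 2A 21,318.81.
Held at cap: Unit 2B ($10,950), Unit 5B ($2,850); balance $50,100 reallocated over remaining floor area 11,661.
Shares after redistribution: Unit 3B 15,608.72 → $15,600; Unit PH2 3,651.92 → $3,650; Unit 2A 30,839.36 → $30,850.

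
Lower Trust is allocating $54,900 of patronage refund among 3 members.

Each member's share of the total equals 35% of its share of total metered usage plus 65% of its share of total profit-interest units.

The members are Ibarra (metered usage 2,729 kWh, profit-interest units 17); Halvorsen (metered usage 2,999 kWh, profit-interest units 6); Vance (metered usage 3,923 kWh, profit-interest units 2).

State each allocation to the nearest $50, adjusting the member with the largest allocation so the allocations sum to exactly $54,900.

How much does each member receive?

Totals — metered usage 9,651, profit-interest units 25.
Blended shares (35% metered usage + 65% profit-interest units): Ibarra 0.5410; Halvorsen 0.2648; Vance 0.1943.
Raw shares: Ibarra 29,699.20; Halvorsen 14,535.37; Vance 10,665.44.
After rounding ($50): Ibarra $29,700; Halvorsen $14,550; Vance $10,650. Sum = $54,900.
No rounding difference to absorb.

Ibarra: $29,700; Halvorsen: $14,550; Vance: $10,650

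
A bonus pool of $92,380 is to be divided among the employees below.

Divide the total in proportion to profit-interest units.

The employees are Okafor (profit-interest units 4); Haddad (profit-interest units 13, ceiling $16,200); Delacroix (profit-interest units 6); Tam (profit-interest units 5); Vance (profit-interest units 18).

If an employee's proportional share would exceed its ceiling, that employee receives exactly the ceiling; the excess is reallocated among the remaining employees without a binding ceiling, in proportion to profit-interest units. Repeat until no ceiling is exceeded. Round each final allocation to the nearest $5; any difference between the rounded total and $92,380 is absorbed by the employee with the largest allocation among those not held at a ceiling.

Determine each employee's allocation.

Total profit-interest units = 46.
Pro-rata shares before constraints: Okafor 8,033.04; Haddad 26,107.39; Delacroix 12,049.57; Tam 10,041.30; Vance 36,148.70.
Capped: Haddad ($16,200); remaining pool $76,180 reallocated over remaining profit-interest units 33.
Shares after redistribution: Okafor 9,233.94 → $9,235; Delacroix 13,850.91 → $13,850; Tam 11,542.42 → $11,540; Vance 41,552.73 → $41,555.

Okafor: $9,235; Haddad: $16,200; Delacroix: $13,850; Tam: $11,540; Vance: $41,555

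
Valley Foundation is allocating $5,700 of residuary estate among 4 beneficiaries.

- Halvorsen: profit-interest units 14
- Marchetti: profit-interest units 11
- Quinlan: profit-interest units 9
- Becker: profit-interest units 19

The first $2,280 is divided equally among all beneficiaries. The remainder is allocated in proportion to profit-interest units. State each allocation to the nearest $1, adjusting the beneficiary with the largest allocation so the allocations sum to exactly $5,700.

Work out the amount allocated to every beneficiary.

Halvorsen: $1,473; Marchetti: $1,280; Quinlan: $1,151; Becker: $1,796

First tranche $2,280 split equally: $570 each.
Remainder $3,420 by profit-interest units (total 53): Halvorsen 903.40 → $903; Marchetti 709.81 → $710; Quinlan 580.75 → $581; Becker 1,226.04 → $1,226.
Totals: Halvorsen $570 + $903 = $1,473; Marchetti $570 + $710 = $1,280; Quinlan $570 + $581 = $1,151; Becker $570 + $1,226 = $1,796.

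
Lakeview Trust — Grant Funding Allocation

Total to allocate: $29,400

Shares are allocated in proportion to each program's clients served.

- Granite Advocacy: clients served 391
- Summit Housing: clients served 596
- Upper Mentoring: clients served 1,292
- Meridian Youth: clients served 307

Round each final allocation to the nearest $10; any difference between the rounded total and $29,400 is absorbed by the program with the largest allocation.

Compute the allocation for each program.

Granite Advocacy: $4,450 · Summit Housing: $6,780 · Upper Mentoring: $14,680 · Meridian Youth: $3,490

Combined clients served = 2,586.
Pro-rata amounts: Granite Advocacy 391/2,586 × $29,400 = 4,445.24; Summit Housing 596/2,586 × $29,400 = 6,775.87; Upper Mentoring 1,292/2,586 × $29,400 = 14,688.63; Meridian Youth 307/2,586 × $29,400 = 3,490.26.
After rounding ($10): Granite Advocacy $4,450; Summit Housing $6,780; Upper Mentoring $14,690; Meridian Youth $3,490. Sum = $29,410.
Difference $29,400 − $29,410 = −$10 applied to largest allocation (Upper Mentoring): Upper Mentoring becomes $14,680.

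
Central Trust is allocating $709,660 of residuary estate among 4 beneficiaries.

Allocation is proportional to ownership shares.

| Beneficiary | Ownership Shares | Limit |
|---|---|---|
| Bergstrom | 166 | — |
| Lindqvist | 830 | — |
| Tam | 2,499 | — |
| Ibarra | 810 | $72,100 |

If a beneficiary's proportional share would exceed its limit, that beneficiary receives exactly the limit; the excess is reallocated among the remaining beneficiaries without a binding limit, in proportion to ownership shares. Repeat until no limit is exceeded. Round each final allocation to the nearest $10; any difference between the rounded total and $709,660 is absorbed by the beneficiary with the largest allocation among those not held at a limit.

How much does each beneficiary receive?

Bergstrom: $30,280 | Lindqvist: $151,410 | Tam: $455,870 | Ibarra: $72,100

Ownership shares total: 4,305.
Proportional shares (ignoring caps): Bergstrom 27,364.36; Lindqvist 136,821.79; Tam 411,948.98; Ibarra 133,524.88.
Cap binds for Ibarra ($72,100); balance $637,560 reallocated over remaining ownership shares 3,495.
Redistributed shares: Bergstrom 30,281.82 → $30,280; Lindqvist 151,409.10 → $151,410; Tam 455,869.08 → $455,870.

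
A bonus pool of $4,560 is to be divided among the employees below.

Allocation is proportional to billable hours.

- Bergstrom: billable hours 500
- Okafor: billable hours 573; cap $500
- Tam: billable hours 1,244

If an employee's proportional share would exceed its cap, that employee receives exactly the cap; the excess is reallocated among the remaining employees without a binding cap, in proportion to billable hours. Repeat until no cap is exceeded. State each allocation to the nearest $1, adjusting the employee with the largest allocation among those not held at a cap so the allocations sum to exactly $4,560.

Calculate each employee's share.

Combined billable hours = 2,317.
Proportional shares (ignoring caps): Bergstrom 984.03; Okafor 1,127.70; Tam 2,448.27.
Cap binds for Okafor ($500); remaining pool $4,060 reallocated over remaining billable hours 1,744.
Redistributed shares: Bergstrom 1,163.99 → $1,164; Tam 2,896.01 → $2,896.

Bergstrom: $1,164 | Okafor: $500 | Tam: $2,896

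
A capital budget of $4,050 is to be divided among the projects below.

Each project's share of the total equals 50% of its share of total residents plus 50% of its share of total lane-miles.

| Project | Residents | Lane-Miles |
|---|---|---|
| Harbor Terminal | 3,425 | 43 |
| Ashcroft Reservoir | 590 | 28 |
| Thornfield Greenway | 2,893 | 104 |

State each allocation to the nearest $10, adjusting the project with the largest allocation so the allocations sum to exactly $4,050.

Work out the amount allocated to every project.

Harbor Terminal: $1,500 · Ashcroft Reservoir: $500 · Thornfield Greenway: $2,050

Totals — residents 6,908, lane-miles 175.
Blended shares (50% residents + 50% lane-miles): Harbor Terminal 0.3708; Ashcroft Reservoir 0.1227; Thornfield Greenway 0.5065.
Unrounded shares: Harbor Terminal 1,501.57; Ashcroft Reservoir 496.95; Thornfield Greenway 2,051.48.
Rounded to nearest $10: Harbor Terminal $1,500; Ashcroft Reservoir $500; Thornfield Greenway $2,050. Sum = $4,050.
Rounded total matches; no reconciliation needed.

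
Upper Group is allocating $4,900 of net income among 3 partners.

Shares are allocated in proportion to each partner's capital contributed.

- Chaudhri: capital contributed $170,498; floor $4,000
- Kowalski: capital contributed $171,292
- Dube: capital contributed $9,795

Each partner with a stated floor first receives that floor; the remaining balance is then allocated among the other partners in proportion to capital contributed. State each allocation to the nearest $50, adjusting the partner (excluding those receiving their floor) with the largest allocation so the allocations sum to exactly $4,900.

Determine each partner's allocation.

Minimums first: Chaudhri $4,000. Residual $900.
Residual split over remaining capital contributed 181,087: Kowalski 851.32 → $850; Dube 48.68 → $50.

Chaudhri: $4,000; Kowalski: $850; Dube: $50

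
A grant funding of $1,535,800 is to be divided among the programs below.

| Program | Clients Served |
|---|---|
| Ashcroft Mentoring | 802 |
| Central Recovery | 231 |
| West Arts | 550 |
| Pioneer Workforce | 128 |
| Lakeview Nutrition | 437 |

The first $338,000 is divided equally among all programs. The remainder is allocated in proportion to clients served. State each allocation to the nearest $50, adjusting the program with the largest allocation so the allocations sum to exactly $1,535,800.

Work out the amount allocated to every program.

$338,000 shared equally gives $67,600 per program.
Remainder $1,197,800 by clients served (total 2,148): Ashcroft Mentoring 447,223.28 → $447,200; Central Recovery 128,813.69 → $128,800; West Arts 306,699.26 → $306,700; Pioneer Workforce 71,377.28 → $71,400; Lakeview Nutrition 243,686.50 → $243,700.
Totals: Ashcroft Mentoring $67,600 + $447,200 = $514,800; Central Recovery $67,600 + $128,800 = $196,400; West Arts $67,600 + $306,700 = $374,300; Pioneer Workforce $67,600 + $71,400 = $139,000; Lakeview Nutrition $67,600 + $243,700 = $311,300.

Ashcroft Mentoring: $514,800; Central Recovery: $196,400; West Arts: $374,300; Pioneer Workforce: $139,000; Lakeview Nutrition: $311,300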